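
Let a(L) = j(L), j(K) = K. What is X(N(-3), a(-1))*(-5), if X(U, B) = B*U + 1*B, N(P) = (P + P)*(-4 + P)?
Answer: 215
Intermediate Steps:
a(L) = L
N(P) = 2*P*(-4 + P) (N(P) = (2*P)*(-4 + P) = 2*P*(-4 + P))
X(U, B) = B + B*U (X(U, B) = B*U + B = B + B*U)
X(N(-3), a(-1))*(-5) = -(1 + 2*(-3)*(-4 - 3))*(-5) = -(1 + 2*(-3)*(-7))*(-5) = -(1 + 42)*(-5) = -1*43*(-5) = -43*(-5) = 215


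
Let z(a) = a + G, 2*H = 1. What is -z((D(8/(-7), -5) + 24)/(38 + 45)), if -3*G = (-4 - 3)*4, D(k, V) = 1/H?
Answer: -2402/249 ≈ -9.6466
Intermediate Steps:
H = 1/2 (H = (1/2)*1 = 1/2 ≈ 0.50000)
D(k, V) = 2 (D(k, V) = 1/(1/2) = 2)
G = 28/3 (G = -(-4 - 3)*4/3 = -(-7)*4/3 = -1/3*(-28) = 28/3 ≈ 9.3333)
z(a) = 28/3 + a (z(a) = a + 28/3 = 28/3 + a)
-z((D(8/(-7), -5) + 24)/(38 + 45)) = -(28/3 + (2 + 24)/(38 + 45)) = -(28/3 + 26/83) = -1*2402/249 = -2402/249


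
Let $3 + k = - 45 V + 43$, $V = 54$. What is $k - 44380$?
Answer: $-46770$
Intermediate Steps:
$k = -2390$ ($k = -3 + \left(\left(-45\right) 54 + 43\right) = -3 + \left(-2430 + 43\right) = -3 - 2387 = -2390$)
$k - 44380 = -2390 - 44380 = -46770$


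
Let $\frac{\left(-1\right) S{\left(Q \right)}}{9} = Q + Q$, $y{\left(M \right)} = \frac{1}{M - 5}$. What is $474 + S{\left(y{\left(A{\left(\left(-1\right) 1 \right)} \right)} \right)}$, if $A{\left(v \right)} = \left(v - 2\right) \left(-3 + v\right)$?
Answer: $\frac{3300}{7} \approx 471.43$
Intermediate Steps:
$A{\left(v \right)} = \left(-3 + v\right) \left(-2 + v\right)$ ($A{\left(v \right)} = \left(-2 + v\right) \left(-3 + v\right) = \left(-3 + v\right) \left(-2 + v\right)$)
$y{\left(M \right)} = \frac{1}{-5 + M}$
$S{\left(Q \right)} = - 18 Q$ ($S{\left(Q \right)} = - 9 \left(Q + Q\right) = - 9 \cdot 2 Q = - 18 Q$)
$474 + S{\left(y{\left(A{\left(\left(-1\right) 1 \right)} \right)} \right)} = 474 - \frac{18}{-5 + \left(6 + \left(\left(-1\right) 1\right)^{2} - 5 \left(\left(-1\right) 1\right)\right)} = 474 - \frac{18}{-5 + \left(6 + \left(-1\right)^{2} - -5\right)} = 474 - \frac{18}{-5 + \left(6 + 1 + 5\right)} = 474 - \frac{18}{-5 + 12} = 474 - \frac{18}{7} = \frac{3300}{7}$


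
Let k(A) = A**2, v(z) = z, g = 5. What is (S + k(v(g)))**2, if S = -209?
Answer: 33856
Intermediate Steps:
(S + k(v(g)))**2 = (-209 + 5**2)**2 = (-209 + 25)**2 = (-184)**2 = 33856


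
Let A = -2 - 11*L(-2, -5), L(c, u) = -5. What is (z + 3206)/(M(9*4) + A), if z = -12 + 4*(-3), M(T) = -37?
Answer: 1591/8 ≈ 198.88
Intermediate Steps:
z = -24 (z = -12 - 12 = -24)
A = 53 (A = -2 - 11*(-5) = -2 + 55 = 53)
(z + 3206)/(M(9*4) + A) = (-24 + 3206)/(-37 + 53) = 3182/16 = 3182*(1/16) = 1591/8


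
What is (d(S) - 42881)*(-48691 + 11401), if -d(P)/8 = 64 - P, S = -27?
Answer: 1626179610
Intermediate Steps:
d(P) = -512 + 8*P (d(P) = -8*(64 - P) = -512 + 8*P)
(d(S) - 42881)*(-48691 + 11401) = ((-512 + 8*(-27)) - 42881)*(-48691 + 11401) = ((-512 - 216) - 42881)*(-37290) = (-728 - 42881)*(-37290) = -43609*(-37290) = 1626179610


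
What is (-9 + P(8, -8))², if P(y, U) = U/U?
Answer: 64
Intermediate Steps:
P(y, U) = 1
(-9 + P(8, -8))² = (-9 + 1)² = (-8)² = 64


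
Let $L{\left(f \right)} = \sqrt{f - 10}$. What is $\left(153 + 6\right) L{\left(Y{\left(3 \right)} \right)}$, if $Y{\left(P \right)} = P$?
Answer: $159 i \sqrt{7} \approx 420.67 i$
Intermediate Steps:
$L{\left(f \right)} = \sqrt{-10 + f}$
$\left(153 + 6\right) L{\left(Y{\left(3 \right)} \right)} = \left(153 + 6\right) \sqrt{-10 + 3} = 159 \sqrt{-7} = 159 i \sqrt{7}$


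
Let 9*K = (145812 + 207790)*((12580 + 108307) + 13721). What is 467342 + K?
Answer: 47601864094/9 ≈ 5.2891e+9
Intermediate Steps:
K = 47597658016/9 (K = ((145812 + 207790)*((12580 + 108307) + 13721))/9 = (353602*(120887 + 13721))/9 = (353602*134608)/9 = (1/9)*47597658016 = 47597658016/9 ≈ 5.2886e+9)
467342 + K = 467342 + 47597658016/9 = 47601864094/9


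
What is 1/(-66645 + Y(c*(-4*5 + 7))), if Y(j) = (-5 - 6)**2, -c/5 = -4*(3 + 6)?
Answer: -1/66524 ≈ -1.5032e-5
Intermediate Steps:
c = 180 (c = -(-20)*(3 + 6) = -(-20)*9 = -5*(-36) = 180)
Y(j) = 121 (Y(j) = (-11)**2 = 121)
1/(-66645 + Y(c*(-4*5 + 7))) = 1/(-66645 + 121) = 1/(-66524) = -1/66524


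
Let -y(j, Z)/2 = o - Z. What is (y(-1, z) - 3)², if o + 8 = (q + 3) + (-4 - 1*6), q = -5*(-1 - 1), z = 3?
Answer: 169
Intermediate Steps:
q = 10 (q = -5*(-2) = 10)
o = -5 (o = -8 + ((10 + 3) + (-4 - 1*6)) = -8 + (13 + (-4 - 6)) = -8 + (13 - 10) = -8 + 3 = -5)
y(j, Z) = 10 + 2*Z (y(j, Z) = -2*(-5 - Z) = 10 + 2*Z)
(y(-1, z) - 3)² = ((10 + 2*3) - 3)² = ((10 + 6) - 3)² = (16 - 3)² = 13² = 169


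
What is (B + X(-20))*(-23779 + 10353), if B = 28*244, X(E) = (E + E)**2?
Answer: -113208032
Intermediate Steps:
X(E) = 4*E**2 (X(E) = (2*E)**2 = 4*E**2)
B = 6832
(B + X(-20))*(-23779 + 10353) = (6832 + 4*(-20)**2)*(-23779 + 10353) = (6832 + 4*400)*(-13426) = (6832 + 1600)*(-13426) = 8432*(-13426) = -113208032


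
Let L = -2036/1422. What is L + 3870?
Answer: 2750552/711 ≈ 3868.6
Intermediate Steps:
L = -1018/711 (L = -2036*1/1422 = -1018/711 ≈ -1.4318)
L + 3870 = -1018/711 + 3870 = 2750552/711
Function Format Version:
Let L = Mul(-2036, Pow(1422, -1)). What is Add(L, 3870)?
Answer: Rational(2750552, 711) ≈ 3868.6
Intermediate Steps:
L = Rational(-1018, 711) (L = Mul(-2036, Rational(1, 1422)) = Rational(-1018, 711) ≈ -1.4318)
Add(L, 3870) = Add(Rational(-1018, 711), 3870) = Rational(2750552, 711)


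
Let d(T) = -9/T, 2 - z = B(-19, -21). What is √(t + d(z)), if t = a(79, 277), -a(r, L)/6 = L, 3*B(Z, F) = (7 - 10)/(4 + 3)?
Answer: I*√41655/5 ≈ 40.819*I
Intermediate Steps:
B(Z, F) = -⅐ (B(Z, F) = ((7 - 10)/(4 + 3))/3 = (-3/7)/3 = (-3*⅐)/3 = (⅓)*(-3/7) = -⅐)
z = 15/7 (z = 2 - 1*(-⅐) = 2 + ⅐ = 15/7 ≈ 2.1429)
a(r, L) = -6*L
t = -1662 (t = -6*277 = -1662)
√(t + d(z)) = √(-1662 - 9/15/7) = √(-1662 - 9*7/15) = √(-1662 - 21/5) = √(-8331/5) = I*√41655/5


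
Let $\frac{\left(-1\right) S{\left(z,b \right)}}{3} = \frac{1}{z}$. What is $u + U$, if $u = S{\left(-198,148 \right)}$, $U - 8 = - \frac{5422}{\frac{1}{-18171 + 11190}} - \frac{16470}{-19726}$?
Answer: $\frac{24639405301793}{650958} \approx 3.7851 \cdot 10^{7}$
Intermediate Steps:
$S{\left(z,b \right)} = - \frac{3}{z}$
$U = \frac{373324322605}{9863}$ ($U = 8 - \left(-37850982 - \frac{8235}{9863}\right) = 8 - \left(- \frac{8235}{9863} + \frac{5422}{\frac{1}{-6981}}\right) = 8 - \left(- \frac{8235}{9863} + \frac{5422}{- \frac{1}{6981}}\right) = 8 + \left(\left(-5422\right) \left(-6981\right) + \frac{8235}{9863}\right) = 8 + \left(37850982 + \frac{8235}{9863}\right) = 8 + \frac{373324243701}{9863} = \frac{373324322605}{9863} \approx 3.7851 \cdot 10^{7}$)
$u = \frac{1}{66}$ ($u = - \frac{3}{-198} = \left(-3\right) \left(- \frac{1}{198}\right) = \frac{1}{66} \approx 0.015152$)
$u + U = \frac{1}{66} + \frac{373324322605}{9863} = \frac{24639405301793}{650958}$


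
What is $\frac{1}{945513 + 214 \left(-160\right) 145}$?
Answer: $- \frac{1}{4019287} \approx -2.488 \cdot 10^{-7}$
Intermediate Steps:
$\frac{1}{945513 + 214 \left(-160\right) 145} = \frac{1}{945513 - 4964800} = \frac{1}{-4019287} = - \frac{1}{4019287}$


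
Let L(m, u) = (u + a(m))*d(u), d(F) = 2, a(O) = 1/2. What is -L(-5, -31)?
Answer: 61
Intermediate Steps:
a(O) = ½
L(m, u) = 1 + 2*u (L(m, u) = (u + ½)*2 = (½ + u)*2 = 1 + 2*u)
-L(-5, -31) = -(1 + 2*(-31)) = -(1 - 62) = -1*(-61) = 61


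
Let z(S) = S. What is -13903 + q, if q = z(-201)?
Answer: -14104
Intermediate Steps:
q = -201
-13903 + q = -13903 - 201 = -14104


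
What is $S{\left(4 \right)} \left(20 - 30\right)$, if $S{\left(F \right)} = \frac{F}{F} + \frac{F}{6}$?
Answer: $- \frac{50}{3} \approx -16.667$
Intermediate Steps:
$S{\left(F \right)} = 1 + \frac{F}{6}$ ($S{\left(F \right)} = 1 + F \frac{1}{6} = 1 + \frac{F}{6}$)
$S{\left(4 \right)} \left(20 - 30\right) = \left(1 + \frac{1}{6} \cdot 4\right) \left(20 - 30\right) = \left(1 + \frac{2}{3}\right) \left(-10\right) = \frac{5}{3} \left(-10\right) = - \frac{50}{3}$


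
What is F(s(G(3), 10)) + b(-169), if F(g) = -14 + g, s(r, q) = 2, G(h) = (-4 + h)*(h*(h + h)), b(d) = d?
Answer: -181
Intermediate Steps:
G(h) = 2*h²*(-4 + h) (G(h) = (-4 + h)*(h*(2*h)) = (-4 + h)*(2*h²) = 2*h²*(-4 + h))
F(s(G(3), 10)) + b(-169) = (-14 + 2) - 169 = -12 - 169 = -181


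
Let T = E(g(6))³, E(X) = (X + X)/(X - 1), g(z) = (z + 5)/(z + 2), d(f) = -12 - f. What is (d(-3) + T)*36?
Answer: 41620/3 ≈ 13873.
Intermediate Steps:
g(z) = (5 + z)/(2 + z)
E(X) = 2*X/(-1 + X) (E(X) = (2*X)/(-1 + X) = 2*X/(-1 + X))
T = 10648/27 (T = (2*((5 + 6)/(2 + 6))/(-1 + (5 + 6)/(2 + 6)))³ = (2*(11/8)/(-1 + 11/8))³ = (2*(11/8)/(3/8))³ = (2*(11/8)*(8/3))³ = (22/3)³ = 10648/27 ≈ 394.37)
(d(-3) + T)*36 = ((-12 - 1*(-3)) + 10648/27)*36 = ((-12 + 3) + 10648/27)*36 = (-9 + 10648/27)*36 = (10405/27)*36 = 41620/3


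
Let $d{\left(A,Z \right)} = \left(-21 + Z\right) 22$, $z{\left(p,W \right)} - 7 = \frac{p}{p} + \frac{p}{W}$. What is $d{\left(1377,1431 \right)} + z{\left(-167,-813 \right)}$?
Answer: $\frac{25225931}{813} \approx 31028.0$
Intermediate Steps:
$z{\left(p,W \right)} = 8 + \frac{p}{W}$ ($z{\left(p,W \right)} = 7 + \left(\frac{p}{p} + \frac{p}{W}\right) = 7 + \left(1 + \frac{p}{W}\right) = 8 + \frac{p}{W}$)
$d{\left(A,Z \right)} = -462 + 22 Z$
$d{\left(1377,1431 \right)} + z{\left(-167,-813 \right)} = \left(-462 + 22 \cdot 1431\right) + \left(8 - \frac{167}{-813}\right) = \left(-462 + 31482\right) + \left(8 - - \frac{167}{813}\right) = 31020 + \left(8 + \frac{167}{813}\right) = 31020 + \frac{6671}{813} = \frac{25225931}{813}$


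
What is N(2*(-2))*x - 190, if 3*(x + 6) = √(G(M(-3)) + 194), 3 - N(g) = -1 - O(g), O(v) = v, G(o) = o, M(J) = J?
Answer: -190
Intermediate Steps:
N(g) = 4 + g (N(g) = 3 - (-1 - g) = 3 + (1 + g) = 4 + g)
x = -6 + √191/3 (x = -6 + √(-3 + 194)/3 = -6 + √191/3 ≈ -1.3932)
N(2*(-2))*x - 190 = (4 + 2*(-2))*(-6 + √191/3) - 190 = (4 - 4)*(-6 + √191/3) - 190 = 0*(-6 + √191/3) - 190 = 0 - 190 = -190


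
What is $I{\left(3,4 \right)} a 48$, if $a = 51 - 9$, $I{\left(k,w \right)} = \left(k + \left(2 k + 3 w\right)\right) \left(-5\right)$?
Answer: $-211680$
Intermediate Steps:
$I{\left(k,w \right)} = - 15 k - 15 w$ ($I{\left(k,w \right)} = \left(3 k + 3 w\right) \left(-5\right) = - 15 k - 15 w$)
$a = 42$
$I{\left(3,4 \right)} a 48 = \left(\left(-15\right) 3 - 60\right) 42 \cdot 48 = \left(-45 - 60\right) 42 \cdot 48 = \left(-105\right) 42 \cdot 48 = \left(-4410\right) 48 = -211680$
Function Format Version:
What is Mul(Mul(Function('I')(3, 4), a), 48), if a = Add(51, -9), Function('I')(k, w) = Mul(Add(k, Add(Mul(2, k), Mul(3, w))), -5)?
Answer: -211680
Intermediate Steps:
Function('I')(k, w) = Add(Mul(-15, k), Mul(-15, w)) (Function('I')(k, w) = Mul(Add(Mul(3, k), Mul(3, w)), -5) = Add(Mul(-15, k), Mul(-15, w)))
a = 42
Mul(Mul(Function('I')(3, 4), a), 48) = Mul(Mul(Add(Mul(-15, 3), Mul(-15, 4)), 42), 48) = Mul(Mul(Add(-45, -60), 42), 48) = Mul(Mul(-105, 42), 48) = Mul(-4410, 48) = -211680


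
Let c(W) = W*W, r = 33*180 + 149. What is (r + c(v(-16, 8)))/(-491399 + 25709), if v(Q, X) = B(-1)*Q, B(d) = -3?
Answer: -8393/465690 ≈ -0.018023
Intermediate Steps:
r = 6089 (r = 5940 + 149 = 6089)
v(Q, X) = -3*Q
c(W) = W**2
(r + c(v(-16, 8)))/(-491399 + 25709) = (6089 + (-3*(-16))**2)/(-491399 + 25709) = (6089 + 48**2)/(-465690) = (6089 + 2304)*(-1/465690) = 8393*(-1/465690) = -8393/465690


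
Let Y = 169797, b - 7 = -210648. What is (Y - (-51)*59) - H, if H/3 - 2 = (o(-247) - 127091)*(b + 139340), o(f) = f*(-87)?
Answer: -22588411806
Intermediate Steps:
b = -210641 (b = 7 - 210648 = -210641)
o(f) = -87*f
H = 22588584612 (H = 6 + 3*((-87*(-247) - 127091)*(-210641 + 139340)) = 6 + 3*((21489 - 127091)*(-71301)) = 6 + 3*(-105602*(-71301)) = 6 + 3*7529528202 = 6 + 22588584606 = 22588584612)
(Y - (-51)*59) - H = (169797 - (-51)*59) - 1*22588584612 = (169797 - 1*(-3009)) - 22588584612 = (169797 + 3009) - 22588584612 = 172806 - 22588584612 = -22588411806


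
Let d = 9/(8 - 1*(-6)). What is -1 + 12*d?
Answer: 47/7 ≈ 6.7143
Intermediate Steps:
d = 9/14 (d = 9/(8 + 6) = 9/14 ≈ 0.64286)
-1 + 12*d = -1 + 12*(9/14) = -1 + 54/7 = 47/7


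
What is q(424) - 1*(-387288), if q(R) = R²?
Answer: 567064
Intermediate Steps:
q(424) - 1*(-387288) = 424² - 1*(-387288) = 179776 + 387288 = 567064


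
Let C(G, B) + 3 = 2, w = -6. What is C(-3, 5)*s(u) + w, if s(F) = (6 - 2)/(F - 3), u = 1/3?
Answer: -9/2 ≈ -4.5000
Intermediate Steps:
C(G, B) = -1 (C(G, B) = -3 + 2 = -1)
u = 1/3 ≈ 0.33333
s(F) = 4/(-3 + F)
C(-3, 5)*s(u) + w = -4/(-3 + 1/3) - 6 = -4/(-8/3) - 6 = -4*(-3)/8 - 6 = -1*(-3/2) - 6 = 3/2 - 6 = -9/2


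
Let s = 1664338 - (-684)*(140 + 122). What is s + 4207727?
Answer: 6051273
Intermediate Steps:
s = 1843546 (s = 1664338 - (-684)*262 = 1664338 - 1*(-179208) = 1664338 + 179208 = 1843546)
s + 4207727 = 1843546 + 4207727 = 6051273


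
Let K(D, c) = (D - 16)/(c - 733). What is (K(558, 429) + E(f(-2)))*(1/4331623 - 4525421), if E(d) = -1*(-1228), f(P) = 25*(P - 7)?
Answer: -1826798310415220285/329203348 ≈ -5.5491e+9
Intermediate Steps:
f(P) = -175 + 25*P (f(P) = 25*(-7 + P) = -175 + 25*P)
E(d) = 1228
K(D, c) = (-16 + D)/(-733 + c)
(K(558, 429) + E(f(-2)))*(1/4331623 - 4525421) = ((-16 + 558)/(-733 + 429) + 1228)*(1/4331623 - 4525421) = (542/(-304) + 1228)*(1/4331623 - 4525421) = (-1/304*542 + 1228)*(-19602417688282/4331623) = (-271/152 + 1228)*(-19602417688282/4331623) = (186385/152)*(-19602417688282/4331623) = -1826798310415220285/329203348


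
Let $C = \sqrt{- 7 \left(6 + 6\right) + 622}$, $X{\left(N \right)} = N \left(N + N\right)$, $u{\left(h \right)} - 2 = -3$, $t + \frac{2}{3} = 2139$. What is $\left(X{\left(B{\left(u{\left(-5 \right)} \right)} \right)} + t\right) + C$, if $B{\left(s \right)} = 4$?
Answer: $\frac{6511}{3} + \sqrt{538} \approx 2193.5$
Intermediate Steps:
$t = \frac{6415}{3}$ ($t = - \frac{2}{3} + 2139 = \frac{6415}{3} \approx 2138.3$)
$u{\left(h \right)} = -1$ ($u{\left(h \right)} = 2 - 3 = -1$)
$X{\left(N \right)} = 2 N^{2}$ ($X{\left(N \right)} = N 2 N = 2 N^{2}$)
$C = \sqrt{538}$ ($C = \sqrt{\left(-7\right) 12 + 622} = \sqrt{-84 + 622} = \sqrt{538} \approx 23.195$)
$\left(X{\left(B{\left(u{\left(-5 \right)} \right)} \right)} + t\right) + C = \left(2 \cdot 4^{2} + \frac{6415}{3}\right) + \sqrt{538} = \left(2 \cdot 16 + \frac{6415}{3}\right) + \sqrt{538} = \left(32 + \frac{6415}{3}\right) + \sqrt{538} = \frac{6511}{3} + \sqrt{538}$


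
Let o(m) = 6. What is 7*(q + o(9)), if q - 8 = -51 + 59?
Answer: 154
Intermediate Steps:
q = 16 (q = 8 + (-51 + 59) = 8 + 8 = 16)
7*(q + o(9)) = 7*(16 + 6) = 7*22 = 154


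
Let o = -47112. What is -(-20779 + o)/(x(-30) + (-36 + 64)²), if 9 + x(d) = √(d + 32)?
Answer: 52615525/600623 - 67891*√2/600623 ≈ 87.442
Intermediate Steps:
x(d) = -9 + √(32 + d) (x(d) = -9 + √(d + 32) = -9 + √(32 + d))
-(-20779 + o)/(x(-30) + (-36 + 64)²) = -(-20779 - 47112)/((-9 + √(32 - 30)) + (-36 + 64)²) = -(-67891)/((-9 + √2) + 28²) = -(-67891)/((-9 + √2) + 784) = -(-67891)/(775 + √2) = 67891/(775 + √2)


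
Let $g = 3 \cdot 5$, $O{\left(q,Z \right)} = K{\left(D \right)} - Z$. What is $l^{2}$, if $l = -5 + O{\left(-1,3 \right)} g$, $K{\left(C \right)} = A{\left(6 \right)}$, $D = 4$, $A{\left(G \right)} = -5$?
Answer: $15625$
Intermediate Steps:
$K{\left(C \right)} = -5$
$O{\left(q,Z \right)} = -5 - Z$
$g = 15$
$l = -125$ ($l = -5 + \left(-5 - 3\right) 15 = -5 - 120 = -125$)
$l^{2} = \left(-125\right)^{2} = 15625$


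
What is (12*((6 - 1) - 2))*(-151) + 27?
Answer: -5409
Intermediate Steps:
(12*((6 - 1) - 2))*(-151) + 27 = (12*(5 - 2))*(-151) + 27 = (12*3)*(-151) + 27 = 36*(-151) + 27 = -5436 + 27 = -5409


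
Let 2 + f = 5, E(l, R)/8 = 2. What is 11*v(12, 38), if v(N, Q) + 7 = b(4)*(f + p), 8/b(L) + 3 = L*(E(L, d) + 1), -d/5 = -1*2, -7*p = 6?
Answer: -6743/91 ≈ -74.099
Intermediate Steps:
p = -6/7 (p = -⅐*6 = -6/7 ≈ -0.85714)
d = 10 (d = -(-5)*2 = -5*(-2) = 10)
E(l, R) = 16 (E(l, R) = 8*2 = 16)
f = 3 (f = -2 + 5 = 3)
b(L) = 8/(-3 + 17*L) (b(L) = 8/(-3 + L*(16 + 1)) = 8/(-3 + L*17) = 8/(-3 + 17*L))
v(N, Q) = -613/91 (v(N, Q) = -7 + (8/(-3 + 17*4))*(3 - 6/7) = -7 + (8/(-3 + 68))*(15/7) = -7 + (8/65)*(15/7) = -7 + 24/91 = -613/91)
11*v(12, 38) = 11*(-613/91) = -6743/91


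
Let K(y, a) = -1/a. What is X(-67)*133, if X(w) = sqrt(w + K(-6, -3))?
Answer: 1330*I*sqrt(6)/3 ≈ 1085.9*I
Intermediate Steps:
X(w) = sqrt(1/3 + w) (X(w) = sqrt(w - 1/(-3)) = sqrt(w - 1*(-1/3)) = sqrt(w + 1/3) = sqrt(1/3 + w))
X(-67)*133 = (sqrt(3 + 9*(-67))/3)*133 = (sqrt(3 - 603)/3)*133 = (sqrt(-600)/3)*133 = ((10*I*sqrt(6))/3)*133 = (10*I*sqrt(6)/3)*133 = 1330*I*sqrt(6)/3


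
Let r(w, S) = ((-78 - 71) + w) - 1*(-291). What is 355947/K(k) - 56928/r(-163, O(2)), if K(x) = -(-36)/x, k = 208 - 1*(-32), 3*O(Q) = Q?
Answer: 16629836/7 ≈ 2.3757e+6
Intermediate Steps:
O(Q) = Q/3
r(w, S) = 142 + w (r(w, S) = (-149 + w) + 291 = 142 + w)
k = 240 (k = 208 + 32 = 240)
K(x) = 36/x
355947/K(k) - 56928/r(-163, O(2)) = 355947/((36/240)) - 56928/(142 - 163) = 355947/((36*(1/240))) - 56928/(-21) = 355947/(3/20) - 56928*(-1/21) = 355947*(20/3) + 18976/7 = 2372980 + 18976/7 = 16629836/7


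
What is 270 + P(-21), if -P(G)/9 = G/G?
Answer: 261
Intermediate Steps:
P(G) = -9 (P(G) = -9*G/G = -9*1 = -9)
270 + P(-21) = 270 - 9 = 261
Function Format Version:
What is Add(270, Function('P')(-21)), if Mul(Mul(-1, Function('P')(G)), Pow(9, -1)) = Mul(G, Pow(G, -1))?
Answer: 261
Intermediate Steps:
Function('P')(G) = -9 (Function('P')(G) = Mul(-9, Mul(G, Pow(G, -1))) = Mul(-9, 1) = -9)
Add(270, Function('P')(-21)) = Add(270, -9) = 261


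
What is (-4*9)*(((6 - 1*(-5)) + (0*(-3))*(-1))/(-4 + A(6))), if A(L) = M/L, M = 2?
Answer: 108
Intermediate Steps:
A(L) = 2/L
(-4*9)*(((6 - 1*(-5)) + (0*(-3))*(-1))/(-4 + A(6))) = (-4*9)*(((6 - 1*(-5)) + (0*(-3))*(-1))/(-4 + 2/6)) = -36*((6 + 5) + 0*(-1))/(-4 + 2*(1/6)) = -36*(11 + 0)/(-4 + 1/3) = -396/(-11/3) = -396*(-3)/11 = -36*(-3) = 108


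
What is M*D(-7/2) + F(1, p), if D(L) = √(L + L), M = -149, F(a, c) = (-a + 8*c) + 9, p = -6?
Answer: -40 - 149*I*√7 ≈ -40.0 - 394.22*I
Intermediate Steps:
F(a, c) = 9 - a + 8*c
D(L) = √2*√L (D(L) = √(2*L) = √2*√L)
M*D(-7/2) + F(1, p) = -149*√2*√(-7/2) + (9 - 1*1 + 8*(-6)) = -149*√2*√(-7*½) + (9 - 1 - 48) = -149*√2*√(-7/2) - 40 = -149*√2*I*√14/2 - 40 = -149*I*√7 - 40 = -40 - 149*I*√7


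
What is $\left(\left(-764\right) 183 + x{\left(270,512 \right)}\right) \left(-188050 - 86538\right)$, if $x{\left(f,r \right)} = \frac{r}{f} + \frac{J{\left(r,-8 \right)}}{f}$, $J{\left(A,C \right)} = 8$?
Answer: $\frac{1036534552736}{27} \approx 3.839 \cdot 10^{10}$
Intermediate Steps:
$x{\left(f,r \right)} = \frac{8}{f} + \frac{r}{f}$ ($x{\left(f,r \right)} = \frac{r}{f} + \frac{8}{f} = \frac{8}{f} + \frac{r}{f}$)
$\left(\left(-764\right) 183 + x{\left(270,512 \right)}\right) \left(-188050 - 86538\right) = \left(\left(-764\right) 183 + \frac{8 + 512}{270}\right) \left(-188050 - 86538\right) = \left(-139812 + \frac{1}{270} \cdot 520\right) \left(-274588\right) = \left(-139812 + \frac{52}{27}\right) \left(-274588\right) = \left(- \frac{3774872}{27}\right) \left(-274588\right) = \frac{1036534552736}{27}$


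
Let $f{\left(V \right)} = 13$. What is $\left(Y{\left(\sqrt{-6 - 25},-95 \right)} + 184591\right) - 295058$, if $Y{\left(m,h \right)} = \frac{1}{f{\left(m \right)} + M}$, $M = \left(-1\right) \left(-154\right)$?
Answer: $- \frac{18447988}{167} \approx -1.1047 \cdot 10^{5}$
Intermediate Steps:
$M = 154$
$Y{\left(m,h \right)} = \frac{1}{167}$ ($Y{\left(m,h \right)} = \frac{1}{13 + 154} = \frac{1}{167}$)
$\left(Y{\left(\sqrt{-6 - 25},-95 \right)} + 184591\right) - 295058 = \left(\frac{1}{167} + 184591\right) - 295058 = \frac{30826698}{167} - 295058 = - \frac{18447988}{167}$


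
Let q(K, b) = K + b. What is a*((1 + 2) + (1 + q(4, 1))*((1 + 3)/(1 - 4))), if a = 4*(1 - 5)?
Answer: 80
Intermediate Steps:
a = -16 (a = 4*(-4) = -16)
a*((1 + 2) + (1 + q(4, 1))*((1 + 3)/(1 - 4))) = -16*((1 + 2) + (1 + (4 + 1))*((1 + 3)/(1 - 4))) = -16*(3 + (1 + 5)*(4/(-3))) = -16*(3 + 6*(4*(-1/3))) = -16*(3 + 6*(-4/3)) = -16*(3 - 8) = -16*(-5) = 80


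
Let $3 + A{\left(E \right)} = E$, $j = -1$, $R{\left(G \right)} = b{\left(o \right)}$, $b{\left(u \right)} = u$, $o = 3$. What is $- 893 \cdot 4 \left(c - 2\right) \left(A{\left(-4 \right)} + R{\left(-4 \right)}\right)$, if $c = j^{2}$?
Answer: $-14288$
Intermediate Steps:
$R{\left(G \right)} = 3$
$A{\left(E \right)} = -3 + E$
$c = 1$ ($c = \left(-1\right)^{2} = 1$)
$- 893 \cdot 4 \left(c - 2\right) \left(A{\left(-4 \right)} + R{\left(-4 \right)}\right) = - 893 \cdot 4 \left(1 - 2\right) \left(\left(-3 - 4\right) + 3\right) = - 893 \cdot 4 \left(-1\right) \left(-7 + 3\right) = - 893 \left(\left(-4\right) \left(-4\right)\right) = \left(-893\right) 16 = -14288$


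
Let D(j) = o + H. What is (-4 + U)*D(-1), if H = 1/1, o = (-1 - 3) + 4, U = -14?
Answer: -18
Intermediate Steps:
o = 0 (o = -4 + 4 = 0)
H = 1
D(j) = 1 (D(j) = 0 + 1 = 1)
(-4 + U)*D(-1) = (-4 - 14)*1 = -18*1 = -18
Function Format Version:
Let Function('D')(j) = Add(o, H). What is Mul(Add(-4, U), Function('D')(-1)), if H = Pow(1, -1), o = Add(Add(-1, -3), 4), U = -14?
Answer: -18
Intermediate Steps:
o = 0 (o = Add(-4, 4) = 0)
H = 1
Function('D')(j) = 1 (Function('D')(j) = Add(0, 1) = 1)
Mul(Add(-4, U), Function('D')(-1)) = Mul(Add(-4, -14), 1) = Mul(-18, 1) = -18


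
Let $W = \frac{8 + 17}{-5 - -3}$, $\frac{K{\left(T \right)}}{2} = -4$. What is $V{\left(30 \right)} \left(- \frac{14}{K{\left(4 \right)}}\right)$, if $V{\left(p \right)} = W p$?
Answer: $- \frac{2625}{4} \approx -656.25$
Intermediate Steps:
$K{\left(T \right)} = -8$ ($K{\left(T \right)} = 2 \left(-4\right) = -8$)
$W = - \frac{25}{2}$ ($W = \frac{25}{-5 + 3} = \frac{25}{-2} = 25 \left(- \frac{1}{2}\right) = - \frac{25}{2} \approx -12.5$)
$V{\left(p \right)} = - \frac{25 p}{2}$
$V{\left(30 \right)} \left(- \frac{14}{K{\left(4 \right)}}\right) = \left(- \frac{25}{2}\right) 30 \left(- \frac{14}{-8}\right) = - 375 \left(\left(-14\right) \left(- \frac{1}{8}\right)\right) = \left(-375\right) \frac{7}{4} = - \frac{2625}{4}$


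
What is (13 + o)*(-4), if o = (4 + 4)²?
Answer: -308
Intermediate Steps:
o = 64 (o = 8² = 64)
(13 + o)*(-4) = (13 + 64)*(-4) = 77*(-4) = -308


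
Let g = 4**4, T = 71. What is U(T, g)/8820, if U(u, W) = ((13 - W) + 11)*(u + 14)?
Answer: -986/441 ≈ -2.2358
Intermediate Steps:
g = 256
U(u, W) = (14 + u)*(24 - W) (U(u, W) = (24 - W)*(14 + u) = (14 + u)*(24 - W))
U(T, g)/8820 = (336 - 14*256 + 24*71 - 1*256*71)/8820 = (336 - 3584 + 1704 - 18176)*(1/8820) = -19720*1/8820 = -986/441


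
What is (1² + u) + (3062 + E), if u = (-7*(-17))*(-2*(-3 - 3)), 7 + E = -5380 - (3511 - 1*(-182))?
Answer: -4589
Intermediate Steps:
E = -9080 (E = -7 + (-5380 - (3511 - 1*(-182))) = -7 + (-5380 - (3511 + 182)) = -7 + (-5380 - 1*3693) = -7 + (-5380 - 3693) = -7 - 9073 = -9080)
u = 1428 (u = 119*(-2*(-6)) = 119*12 = 1428)
(1² + u) + (3062 + E) = (1² + 1428) + (3062 - 9080) = (1 + 1428) - 6018 = 1429 - 6018 = -4589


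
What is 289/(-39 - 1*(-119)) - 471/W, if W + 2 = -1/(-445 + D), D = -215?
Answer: 25249991/105520 ≈ 239.29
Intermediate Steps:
W = -1319/660 (W = -2 - 1/(-445 - 215) = -2 - 1/(-660) = -2 - 1*(-1/660) = -2 + 1/660 = -1319/660 ≈ -1.9985)
289/(-39 - 1*(-119)) - 471/W = 289/(-39 - 1*(-119)) - 471/(-1319/660) = 289/(-39 + 119) - 471*(-660/1319) = 289/80 + 310860/1319 = 25249991/105520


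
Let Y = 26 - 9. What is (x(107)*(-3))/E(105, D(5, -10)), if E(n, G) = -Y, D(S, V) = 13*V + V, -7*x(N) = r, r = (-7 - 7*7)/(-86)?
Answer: -12/731 ≈ -0.016416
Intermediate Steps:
Y = 17
r = 28/43 (r = (-7 - 49)*(-1/86) = -56*(-1/86) = 28/43 ≈ 0.65116)
x(N) = -4/43 (x(N) = -1/7*28/43 = -4/43)
D(S, V) = 14*V
E(n, G) = -17 (E(n, G) = -1*17 = -17)
(x(107)*(-3))/E(105, D(5, -10)) = -4/43*(-3)/(-17) = (12/43)*(-1/17) = -12/731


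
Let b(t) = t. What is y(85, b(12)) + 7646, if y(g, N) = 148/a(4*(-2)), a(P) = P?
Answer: 15255/2 ≈ 7627.5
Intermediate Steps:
y(g, N) = -37/2 (y(g, N) = 148/((4*(-2))) = 148/(-8) = 148*(-⅛) = -37/2)
y(85, b(12)) + 7646 = -37/2 + 7646 = 15255/2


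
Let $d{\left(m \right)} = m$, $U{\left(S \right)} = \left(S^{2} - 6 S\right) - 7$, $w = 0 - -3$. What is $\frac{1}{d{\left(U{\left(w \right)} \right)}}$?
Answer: $- \frac{1}{16} \approx -0.0625$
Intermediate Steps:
$w = 3$ ($w = 0 + 3 = 3$)
$U{\left(S \right)} = -7 + S^{2} - 6 S$
$\frac{1}{d{\left(U{\left(w \right)} \right)}} = \frac{1}{-7 + 3^{2} - 18} = \frac{1}{-7 + 9 - 18} = \frac{1}{-16} = - \frac{1}{16}$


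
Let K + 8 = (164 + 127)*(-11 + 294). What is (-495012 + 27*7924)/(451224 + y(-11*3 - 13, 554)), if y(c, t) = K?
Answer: -281064/533569 ≈ -0.52676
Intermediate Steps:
K = 82345 (K = -8 + (164 + 127)*(-11 + 294) = -8 + 291*283 = -8 + 82353 = 82345)
y(c, t) = 82345
(-495012 + 27*7924)/(451224 + y(-11*3 - 13, 554)) = (-495012 + 27*7924)/(451224 + 82345) = (-495012 + 213948)/533569 = -281064*1/533569 = -281064/533569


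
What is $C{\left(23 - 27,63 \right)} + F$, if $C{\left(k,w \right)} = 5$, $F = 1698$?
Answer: $1703$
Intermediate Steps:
$C{\left(23 - 27,63 \right)} + F = 5 + 1698 = 1703$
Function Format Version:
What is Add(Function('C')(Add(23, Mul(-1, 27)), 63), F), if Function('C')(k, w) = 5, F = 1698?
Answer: 1703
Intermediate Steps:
Add(Function('C')(Add(23, Mul(-1, 27)), 63), F) = Add(5, 1698) = 1703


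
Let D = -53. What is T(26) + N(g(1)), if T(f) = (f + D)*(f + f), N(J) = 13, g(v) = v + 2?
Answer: -1391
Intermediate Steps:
g(v) = 2 + v
T(f) = 2*f*(-53 + f) (T(f) = (f - 53)*(f + f) = (-53 + f)*(2*f) = 2*f*(-53 + f))
T(26) + N(g(1)) = 2*26*(-53 + 26) + 13 = 2*26*(-27) + 13 = -1404 + 13 = -1391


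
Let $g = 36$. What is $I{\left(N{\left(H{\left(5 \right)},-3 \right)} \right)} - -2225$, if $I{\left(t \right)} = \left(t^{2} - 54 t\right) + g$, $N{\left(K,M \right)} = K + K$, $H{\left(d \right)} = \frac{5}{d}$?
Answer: $2157$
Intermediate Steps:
$N{\left(K,M \right)} = 2 K$
$I{\left(t \right)} = 36 + t^{2} - 54 t$ ($I{\left(t \right)} = \left(t^{2} - 54 t\right) + 36 = 36 + t^{2} - 54 t$)
$I{\left(N{\left(H{\left(5 \right)},-3 \right)} \right)} - -2225 = \left(36 + \left(2 \cdot \frac{5}{5}\right)^{2} - 54 \cdot 2 \cdot \frac{5}{5}\right) - -2225 = \left(36 + \left(2 \cdot 5 \cdot \frac{1}{5}\right)^{2} - 54 \cdot 2 \cdot 5 \cdot \frac{1}{5}\right) + 2225 = \left(36 + \left(2 \cdot 1\right)^{2} - 54 \cdot 2 \cdot 1\right) + 2225 = \left(36 + 2^{2} - 108\right) + 2225 = \left(36 + 4 - 108\right) + 2225 = -68 + 2225 = 2157$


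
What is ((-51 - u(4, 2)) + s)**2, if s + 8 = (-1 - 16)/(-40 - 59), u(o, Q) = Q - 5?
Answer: 30547729/9801 ≈ 3116.8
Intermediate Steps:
u(o, Q) = -5 + Q
s = -775/99 (s = -8 + (-1 - 16)/(-40 - 59) = -8 - 17/(-99) = -8 - 17*(-1/99) = -8 + 17/99 = -775/99 ≈ -7.8283)
((-51 - u(4, 2)) + s)**2 = ((-51 - (-5 + 2)) - 775/99)**2 = ((-51 - 1*(-3)) - 775/99)**2 = ((-51 + 3) - 775/99)**2 = (-48 - 775/99)**2 = (-5527/99)**2 = 30547729/9801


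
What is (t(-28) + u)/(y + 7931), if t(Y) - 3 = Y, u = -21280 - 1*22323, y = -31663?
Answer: 10907/5933 ≈ 1.8384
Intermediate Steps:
u = -43603 (u = -21280 - 22323 = -43603)
t(Y) = 3 + Y
(t(-28) + u)/(y + 7931) = ((3 - 28) - 43603)/(-31663 + 7931) = (-25 - 43603)/(-23732) = -43628*(-1/23732) = 10907/5933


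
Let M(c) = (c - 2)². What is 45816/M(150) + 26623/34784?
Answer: 136050871/47619296 ≈ 2.8571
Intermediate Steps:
M(c) = (-2 + c)²
45816/M(150) + 26623/34784 = 45816/((-2 + 150)²) + 26623/34784 = 45816/(148²) + 26623*(1/34784) = 45816/21904 + 26623/34784 = 45816*(1/21904) + 26623/34784 = 5727/2738 + 26623/34784 = 136050871/47619296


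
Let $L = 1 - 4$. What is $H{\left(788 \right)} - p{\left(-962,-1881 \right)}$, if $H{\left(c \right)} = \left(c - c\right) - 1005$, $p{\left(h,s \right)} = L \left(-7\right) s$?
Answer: $38496$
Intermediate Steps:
$L = -3$
$p{\left(h,s \right)} = 21 s$ ($p{\left(h,s \right)} = \left(-3\right) \left(-7\right) s = 21 s$)
$H{\left(c \right)} = -1005$ ($H{\left(c \right)} = 0 - 1005 = -1005$)
$H{\left(788 \right)} - p{\left(-962,-1881 \right)} = -1005 - 21 \left(-1881\right) = -1005 - -39501 = -1005 + 39501 = 38496$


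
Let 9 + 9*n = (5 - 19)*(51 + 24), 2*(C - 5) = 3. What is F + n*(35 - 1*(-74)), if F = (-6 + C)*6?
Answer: -38468/3 ≈ -12823.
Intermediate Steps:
C = 13/2 (C = 5 + (½)*3 = 5 + 3/2 = 13/2 ≈ 6.5000)
F = 3 (F = (-6 + 13/2)*6 = (½)*6 = 3)
n = -353/3 (n = -1 + ((5 - 19)*(51 + 24))/9 = -1 + (-14*75)/9 = -1 + (⅑)*(-1050) = -1 - 350/3 = -353/3 ≈ -117.67)
F + n*(35 - 1*(-74)) = 3 - 353*(35 - 1*(-74))/3 = 3 - 353*(35 + 74)/3 = 3 - 353/3*109 = 3 - 38477/3 = -38468/3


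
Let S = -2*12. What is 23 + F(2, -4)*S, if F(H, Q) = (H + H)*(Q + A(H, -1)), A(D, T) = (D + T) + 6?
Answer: -265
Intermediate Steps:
A(D, T) = 6 + D + T
S = -24
F(H, Q) = 2*H*(5 + H + Q) (F(H, Q) = (H + H)*(Q + (6 + H - 1)) = (2*H)*(Q + (5 + H)) = (2*H)*(5 + H + Q) = 2*H*(5 + H + Q))
23 + F(2, -4)*S = 23 + (2*2*(5 + 2 - 4))*(-24) = 23 + (2*2*3)*(-24) = 23 + 12*(-24) = 23 - 288 = -265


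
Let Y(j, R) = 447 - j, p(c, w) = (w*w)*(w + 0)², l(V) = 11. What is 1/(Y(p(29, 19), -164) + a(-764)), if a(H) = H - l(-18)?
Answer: -1/130649 ≈ -7.6541e-6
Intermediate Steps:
p(c, w) = w⁴ (p(c, w) = w²*w² = w⁴)
a(H) = -11 + H (a(H) = H - 1*11 = H - 11 = -11 + H)
1/(Y(p(29, 19), -164) + a(-764)) = 1/((447 - 1*19⁴) + (-11 - 764)) = 1/((447 - 1*130321) - 775) = 1/((447 - 130321) - 775) = 1/(-129874 - 775) = 1/(-130649) = -1/130649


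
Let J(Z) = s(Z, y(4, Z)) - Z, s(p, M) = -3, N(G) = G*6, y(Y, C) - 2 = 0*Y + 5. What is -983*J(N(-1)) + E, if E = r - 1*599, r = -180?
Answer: -3728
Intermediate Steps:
y(Y, C) = 7 (y(Y, C) = 2 + (0*Y + 5) = 2 + (0 + 5) = 2 + 5 = 7)
N(G) = 6*G
E = -779 (E = -180 - 1*599 = -180 - 599 = -779)
J(Z) = -3 - Z
-983*J(N(-1)) + E = -983*(-3 - 6*(-1)) - 779 = -983*(-3 - 1*(-6)) - 779 = -983*(-3 + 6) - 779 = -983*3 - 779 = -2949 - 779 = -3728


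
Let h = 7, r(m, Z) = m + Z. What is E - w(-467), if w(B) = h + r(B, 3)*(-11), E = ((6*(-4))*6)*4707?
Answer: -682919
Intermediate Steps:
r(m, Z) = Z + m
E = -677808 (E = -24*6*4707 = -144*4707 = -677808)
w(B) = -26 - 11*B (w(B) = 7 + (3 + B)*(-11) = 7 + (-33 - 11*B) = -26 - 11*B)
E - w(-467) = -677808 - (-26 - 11*(-467)) = -677808 - (-26 + 5137) = -677808 - 1*5111 = -677808 - 5111 = -682919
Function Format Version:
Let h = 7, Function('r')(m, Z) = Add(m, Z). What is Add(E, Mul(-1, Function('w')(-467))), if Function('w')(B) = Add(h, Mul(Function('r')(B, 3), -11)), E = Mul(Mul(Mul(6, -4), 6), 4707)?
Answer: -682919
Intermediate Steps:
Function('r')(m, Z) = Add(Z, m)
E = -677808 (E = Mul(Mul(-24, 6), 4707) = Mul(-144, 4707) = -677808)
Function('w')(B) = Add(-26, Mul(-11, B)) (Function('w')(B) = Add(7, Mul(Add(3, B), -11)) = Add(7, Add(-33, Mul(-11, B))) = Add(-26, Mul(-11, B)))
Add(E, Mul(-1, Function('w')(-467))) = Add(-677808, Mul(-1, Add(-26, Mul(-11, -467)))) = Add(-677808, Mul(-1, Add(-26, 5137))) = Add(-677808, Mul(-1, 5111)) = Add(-677808, -5111) = -682919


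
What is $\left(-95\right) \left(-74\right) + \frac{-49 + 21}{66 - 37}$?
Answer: $\frac{203842}{29} \approx 7029.0$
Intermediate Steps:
$\left(-95\right) \left(-74\right) + \frac{-49 + 21}{66 - 37} = 7030 - \frac{28}{29} = \frac{203842}{29}$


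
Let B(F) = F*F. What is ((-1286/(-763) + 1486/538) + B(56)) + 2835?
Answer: 1226442680/205247 ≈ 5975.4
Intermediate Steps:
B(F) = F²
((-1286/(-763) + 1486/538) + B(56)) + 2835 = ((-1286/(-763) + 1486/538) + 56²) + 2835 = ((-1286*(-1/763) + 1486*(1/538)) + 3136) + 2835 = ((1286/763 + 743/269) + 3136) + 2835 = (912843/205247 + 3136) + 2835 = 644567435/205247 + 2835 = 1226442680/205247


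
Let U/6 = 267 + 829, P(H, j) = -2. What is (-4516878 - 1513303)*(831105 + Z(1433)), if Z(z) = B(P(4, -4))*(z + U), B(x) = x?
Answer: -4915122140747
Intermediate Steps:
U = 6576 (U = 6*(267 + 829) = 6*1096 = 6576)
Z(z) = -13152 - 2*z (Z(z) = -2*(z + 6576) = -2*(6576 + z) = -13152 - 2*z)
(-4516878 - 1513303)*(831105 + Z(1433)) = (-4516878 - 1513303)*(831105 + (-13152 - 2*1433)) = -6030181*(831105 + (-13152 - 2866)) = -6030181*(831105 - 16018) = -6030181*815087 = -4915122140747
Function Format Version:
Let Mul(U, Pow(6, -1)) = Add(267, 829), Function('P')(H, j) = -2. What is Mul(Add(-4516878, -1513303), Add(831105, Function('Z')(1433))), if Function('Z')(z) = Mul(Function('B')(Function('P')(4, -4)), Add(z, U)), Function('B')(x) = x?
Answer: -4915122140747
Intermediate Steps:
U = 6576 (U = Mul(6, Add(267, 829)) = Mul(6, 1096) = 6576)
Function('Z')(z) = Add(-13152, Mul(-2, z)) (Function('Z')(z) = Mul(-2, Add(z, 6576)) = Mul(-2, Add(6576, z)) = Add(-13152, Mul(-2, z)))
Mul(Add(-4516878, -1513303), Add(831105, Function('Z')(1433))) = Mul(Add(-4516878, -1513303), Add(831105, Add(-13152, Mul(-2, 1433)))) = Mul(-6030181, Add(831105, Add(-13152, -2866))) = Mul(-6030181, Add(831105, -16018)) = Mul(-6030181, 815087) = -4915122140747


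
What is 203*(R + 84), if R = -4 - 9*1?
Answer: 14413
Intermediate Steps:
R = -13 (R = -4 - 9 = -13)
203*(R + 84) = 203*(-13 + 84) = 203*71 = 14413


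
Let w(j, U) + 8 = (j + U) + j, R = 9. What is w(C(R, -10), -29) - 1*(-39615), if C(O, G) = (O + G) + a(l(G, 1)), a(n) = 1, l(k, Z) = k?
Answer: 39578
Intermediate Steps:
C(O, G) = 1 + G + O (C(O, G) = (O + G) + 1 = (G + O) + 1 = 1 + G + O)
w(j, U) = -8 + U + 2*j (w(j, U) = -8 + ((j + U) + j) = -8 + ((U + j) + j) = -8 + (U + 2*j) = -8 + U + 2*j)
w(C(R, -10), -29) - 1*(-39615) = (-8 - 29 + 2*(1 - 10 + 9)) - 1*(-39615) = (-8 - 29 + 2*0) + 39615 = (-8 - 29 + 0) + 39615 = -37 + 39615 = 39578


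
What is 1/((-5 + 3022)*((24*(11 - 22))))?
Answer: -1/796488 ≈ -1.2555e-6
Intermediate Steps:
1/((-5 + 3022)*((24*(11 - 22)))) = 1/(3017*((24*(-11)))) = (1/3017)/(-264) = (1/3017)*(-1/264) = -1/796488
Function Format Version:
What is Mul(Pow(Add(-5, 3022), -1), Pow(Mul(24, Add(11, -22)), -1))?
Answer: Rational(-1, 796488) ≈ -1.2555e-6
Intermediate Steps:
Mul(Pow(Add(-5, 3022), -1), Pow(Mul(24, Add(11, -22)), -1)) = Mul(Pow(3017, -1), Pow(Mul(24, -11), -1)) = Mul(Rational(1, 3017), Pow(-264, -1)) = Mul(Rational(1, 3017), Rational(-1, 264)) = Rational(-1, 796488)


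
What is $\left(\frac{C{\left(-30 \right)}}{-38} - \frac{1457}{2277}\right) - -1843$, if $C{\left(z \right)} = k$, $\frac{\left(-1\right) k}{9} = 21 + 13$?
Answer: $\frac{80054407}{43263} \approx 1850.4$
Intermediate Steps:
$k = -306$ ($k = - 9 \left(21 + 13\right) = \left(-9\right) 34 = -306$)
$C{\left(z \right)} = -306$
$\left(\frac{C{\left(-30 \right)}}{-38} - \frac{1457}{2277}\right) - -1843 = \left(- \frac{306}{-38} - \frac{1457}{2277}\right) - -1843 = \left(\left(-306\right) \left(- \frac{1}{38}\right) - \frac{1457}{2277}\right) + 1843 = \left(\frac{153}{19} - \frac{1457}{2277}\right) + 1843 = \frac{320698}{43263} + 1843 = \frac{80054407}{43263}$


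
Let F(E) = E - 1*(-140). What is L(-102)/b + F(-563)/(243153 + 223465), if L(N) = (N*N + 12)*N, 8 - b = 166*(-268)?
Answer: -3442838311/144184962 ≈ -23.878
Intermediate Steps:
F(E) = 140 + E (F(E) = E + 140 = 140 + E)
b = 44496 (b = 8 - 166*(-268) = 8 - 1*(-44488) = 8 + 44488 = 44496)
L(N) = N*(12 + N²) (L(N) = (N² + 12)*N = (12 + N²)*N = N*(12 + N²))
L(-102)/b + F(-563)/(243153 + 223465) = -102*(12 + (-102)²)/44496 + (140 - 563)/(243153 + 223465) = -102*(12 + 10404)*(1/44496) - 423/466618 = -102*10416*(1/44496) - 423*1/466618 = -1062432*1/44496 - 423/466618 = -7378/309 - 423/466618 = -3442838311/144184962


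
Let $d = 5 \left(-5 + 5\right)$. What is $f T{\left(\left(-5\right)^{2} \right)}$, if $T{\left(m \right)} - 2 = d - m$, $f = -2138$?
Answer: $49174$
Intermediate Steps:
$d = 0$ ($d = 5 \cdot 0 = 0$)
$T{\left(m \right)} = 2 - m$ ($T{\left(m \right)} = 2 + \left(0 - m\right) = 2 - m$)
$f T{\left(\left(-5\right)^{2} \right)} = - 2138 \left(2 - \left(-5\right)^{2}\right) = - 2138 \left(2 - 25\right) = \left(-2138\right) \left(-23\right) = 49174$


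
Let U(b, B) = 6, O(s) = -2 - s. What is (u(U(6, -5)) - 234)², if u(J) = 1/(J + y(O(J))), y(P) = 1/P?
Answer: 120780100/2209 ≈ 54676.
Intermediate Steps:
y(P) = 1/P
u(J) = 1/(J + 1/(-2 - J))
(u(U(6, -5)) - 234)² = ((2 + 6)/(-1 + 6*(2 + 6)) - 234)² = (8/(-1 + 6*8) - 234)² = (8/(-1 + 48) - 234)² = (8/47 - 234)² = (-10990/47)² = 120780100/2209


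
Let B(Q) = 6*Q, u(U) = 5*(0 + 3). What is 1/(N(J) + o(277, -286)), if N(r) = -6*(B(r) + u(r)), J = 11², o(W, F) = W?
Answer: -1/4169 ≈ -0.00023987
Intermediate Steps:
u(U) = 15 (u(U) = 5*3 = 15)
J = 121
N(r) = -90 - 36*r (N(r) = -6*(6*r + 15) = -6*(15 + 6*r) = -90 - 36*r)
1/(N(J) + o(277, -286)) = 1/((-90 - 36*121) + 277) = 1/((-90 - 4356) + 277) = 1/(-4446 + 277) = 1/(-4169) = -1/4169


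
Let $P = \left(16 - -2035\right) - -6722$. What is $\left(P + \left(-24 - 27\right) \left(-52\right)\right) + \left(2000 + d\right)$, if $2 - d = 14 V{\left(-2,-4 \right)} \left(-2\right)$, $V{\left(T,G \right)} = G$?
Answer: $13315$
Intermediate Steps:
$d = -110$ ($d = 2 - 14 \left(-4\right) \left(-2\right) = 2 - \left(-56\right) \left(-2\right) = 2 - 112 = -110$)
$P = 8773$ ($P = \left(16 + 2035\right) + 6722 = 2051 + 6722 = 8773$)
$\left(P + \left(-24 - 27\right) \left(-52\right)\right) + \left(2000 + d\right) = \left(8773 + \left(-24 - 27\right) \left(-52\right)\right) + \left(2000 - 110\right) = \left(8773 - -2652\right) + 1890 = \left(8773 + 2652\right) + 1890 = 11425 + 1890 = 13315$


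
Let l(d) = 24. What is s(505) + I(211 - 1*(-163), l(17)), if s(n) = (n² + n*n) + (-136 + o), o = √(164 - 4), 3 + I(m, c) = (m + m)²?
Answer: 1069415 + 4*√10 ≈ 1.0694e+6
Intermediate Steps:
I(m, c) = -3 + 4*m² (I(m, c) = -3 + (m + m)² = -3 + (2*m)² = -3 + 4*m²)
o = 4*√10 (o = √160 = 4*√10 ≈ 12.649)
s(n) = -136 + 2*n² + 4*√10 (s(n) = (n² + n*n) + (-136 + 4*√10) = (n² + n²) + (-136 + 4*√10) = 2*n² + (-136 + 4*√10) = -136 + 2*n² + 4*√10)
s(505) + I(211 - 1*(-163), l(17)) = (-136 + 2*505² + 4*√10) + (-3 + 4*(211 - 1*(-163))²) = (-136 + 2*255025 + 4*√10) + (-3 + 4*(211 + 163)²) = (-136 + 510050 + 4*√10) + (-3 + 4*374²) = (509914 + 4*√10) + (-3 + 4*139876) = (509914 + 4*√10) + (-3 + 559504) = (509914 + 4*√10) + 559501 = 1069415 + 4*√10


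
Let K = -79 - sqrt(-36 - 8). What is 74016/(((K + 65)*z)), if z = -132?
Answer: 1799/55 - 257*I*sqrt(11)/55 ≈ 32.709 - 15.498*I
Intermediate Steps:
K = -79 - 2*I*sqrt(11) (K = -79 - sqrt(-44) = -79 - 2*I*sqrt(11) ≈ -79.0 - 6.6332*I)
74016/(((K + 65)*z)) = 74016/((((-79 - 2*I*sqrt(11)) + 65)*(-132))) = 74016/(((-14 - 2*I*sqrt(11))*(-132))) = 74016/(1848 + 264*I*sqrt(11))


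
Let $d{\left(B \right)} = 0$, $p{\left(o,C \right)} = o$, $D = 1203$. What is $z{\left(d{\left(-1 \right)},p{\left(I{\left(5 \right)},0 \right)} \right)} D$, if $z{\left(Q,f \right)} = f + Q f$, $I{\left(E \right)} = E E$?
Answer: $30075$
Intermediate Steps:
$I{\left(E \right)} = E^{2}$
$z{\left(d{\left(-1 \right)},p{\left(I{\left(5 \right)},0 \right)} \right)} D = 5^{2} \left(1 + 0\right) 1203 = 25 \cdot 1 \cdot 1203 = 25 \cdot 1203 = 30075$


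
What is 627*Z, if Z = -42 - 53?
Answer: -59565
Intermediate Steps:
Z = -95
627*Z = 627*(-95) = -59565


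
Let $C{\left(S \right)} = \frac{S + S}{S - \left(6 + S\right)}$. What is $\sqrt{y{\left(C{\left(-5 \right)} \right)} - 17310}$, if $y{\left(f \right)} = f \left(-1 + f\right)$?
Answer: $\frac{2 i \sqrt{38945}}{3} \approx 131.56 i$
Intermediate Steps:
$C{\left(S \right)} = - \frac{S}{3}$ ($C{\left(S \right)} = \frac{2 S}{-6} = 2 S \left(- \frac{1}{6}\right) = - \frac{S}{3}$)
$\sqrt{y{\left(C{\left(-5 \right)} \right)} - 17310} = \sqrt{\left(- \frac{1}{3}\right) \left(-5\right) \left(-1 - - \frac{5}{3}\right) - 17310} = \sqrt{\frac{5 \left(-1 + \frac{5}{3}\right)}{3} - 17310} = \sqrt{\frac{5}{3} \cdot \frac{2}{3} - 17310} = \sqrt{\frac{10}{9} - 17310} = \sqrt{- \frac{155780}{9}} = \frac{2 i \sqrt{38945}}{3}$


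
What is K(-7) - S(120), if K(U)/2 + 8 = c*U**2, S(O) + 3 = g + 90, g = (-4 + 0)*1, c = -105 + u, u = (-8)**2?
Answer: -4117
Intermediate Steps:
u = 64
c = -41 (c = -105 + 64 = -41)
g = -4 (g = -4*1 = -4)
S(O) = 83 (S(O) = -3 + (-4 + 90) = -3 + 86 = 83)
K(U) = -16 - 82*U**2 (K(U) = -16 + 2*(-41*U**2) = -16 - 82*U**2)
K(-7) - S(120) = (-16 - 82*(-7)**2) - 1*83 = (-16 - 82*49) - 83 = (-16 - 4018) - 83 = -4034 - 83 = -4117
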